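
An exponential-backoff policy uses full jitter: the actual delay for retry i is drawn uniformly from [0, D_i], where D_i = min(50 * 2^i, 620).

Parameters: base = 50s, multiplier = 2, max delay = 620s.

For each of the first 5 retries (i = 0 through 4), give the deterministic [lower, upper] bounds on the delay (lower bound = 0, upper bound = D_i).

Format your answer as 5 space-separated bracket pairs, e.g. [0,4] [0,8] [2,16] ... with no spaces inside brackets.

Answer: [0,50] [0,100] [0,200] [0,400] [0,620]

Derivation:
Computing bounds per retry:
  i=0: D_i=min(50*2^0,620)=50, bounds=[0,50]
  i=1: D_i=min(50*2^1,620)=100, bounds=[0,100]
  i=2: D_i=min(50*2^2,620)=200, bounds=[0,200]
  i=3: D_i=min(50*2^3,620)=400, bounds=[0,400]
  i=4: D_i=min(50*2^4,620)=620, bounds=[0,620]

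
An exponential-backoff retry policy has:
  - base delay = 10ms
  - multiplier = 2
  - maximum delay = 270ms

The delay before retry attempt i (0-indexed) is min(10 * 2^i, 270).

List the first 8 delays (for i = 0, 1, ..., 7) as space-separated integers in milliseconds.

Computing each delay:
  i=0: min(10*2^0, 270) = 10
  i=1: min(10*2^1, 270) = 20
  i=2: min(10*2^2, 270) = 40
  i=3: min(10*2^3, 270) = 80
  i=4: min(10*2^4, 270) = 160
  i=5: min(10*2^5, 270) = 270
  i=6: min(10*2^6, 270) = 270
  i=7: min(10*2^7, 270) = 270

Answer: 10 20 40 80 160 270 270 270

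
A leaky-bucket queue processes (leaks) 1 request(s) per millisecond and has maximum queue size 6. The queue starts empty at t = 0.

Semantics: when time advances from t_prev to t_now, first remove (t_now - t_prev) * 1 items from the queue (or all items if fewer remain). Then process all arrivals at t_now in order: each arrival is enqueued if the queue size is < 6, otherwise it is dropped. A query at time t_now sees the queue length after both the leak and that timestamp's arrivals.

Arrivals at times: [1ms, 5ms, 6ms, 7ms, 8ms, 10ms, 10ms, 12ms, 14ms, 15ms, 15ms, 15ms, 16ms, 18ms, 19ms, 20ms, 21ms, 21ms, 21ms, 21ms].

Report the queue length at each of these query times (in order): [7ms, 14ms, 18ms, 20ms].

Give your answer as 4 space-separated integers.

Queue lengths at query times:
  query t=7ms: backlog = 1
  query t=14ms: backlog = 1
  query t=18ms: backlog = 2
  query t=20ms: backlog = 2

Answer: 1 1 2 2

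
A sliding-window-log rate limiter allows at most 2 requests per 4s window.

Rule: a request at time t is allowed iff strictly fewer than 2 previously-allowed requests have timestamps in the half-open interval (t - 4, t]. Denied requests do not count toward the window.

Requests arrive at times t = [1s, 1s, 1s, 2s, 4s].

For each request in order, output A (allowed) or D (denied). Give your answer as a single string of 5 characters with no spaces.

Tracking allowed requests in the window:
  req#1 t=1s: ALLOW
  req#2 t=1s: ALLOW
  req#3 t=1s: DENY
  req#4 t=2s: DENY
  req#5 t=4s: DENY

Answer: AADDD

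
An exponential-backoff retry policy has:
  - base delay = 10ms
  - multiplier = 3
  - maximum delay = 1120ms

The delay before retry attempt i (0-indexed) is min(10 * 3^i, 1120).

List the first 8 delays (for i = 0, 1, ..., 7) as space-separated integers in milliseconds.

Answer: 10 30 90 270 810 1120 1120 1120

Derivation:
Computing each delay:
  i=0: min(10*3^0, 1120) = 10
  i=1: min(10*3^1, 1120) = 30
  i=2: min(10*3^2, 1120) = 90
  i=3: min(10*3^3, 1120) = 270
  i=4: min(10*3^4, 1120) = 810
  i=5: min(10*3^5, 1120) = 1120
  i=6: min(10*3^6, 1120) = 1120
  i=7: min(10*3^7, 1120) = 1120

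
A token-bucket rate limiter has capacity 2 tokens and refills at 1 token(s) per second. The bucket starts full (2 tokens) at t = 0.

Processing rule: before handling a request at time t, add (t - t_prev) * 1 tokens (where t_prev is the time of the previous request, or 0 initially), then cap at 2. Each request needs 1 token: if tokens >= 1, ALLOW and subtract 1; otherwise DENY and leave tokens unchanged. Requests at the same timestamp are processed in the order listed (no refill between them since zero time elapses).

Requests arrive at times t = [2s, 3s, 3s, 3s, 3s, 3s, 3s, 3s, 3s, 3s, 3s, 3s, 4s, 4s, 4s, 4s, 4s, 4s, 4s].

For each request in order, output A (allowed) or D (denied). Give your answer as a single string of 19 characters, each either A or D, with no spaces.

Simulating step by step:
  req#1 t=2s: ALLOW
  req#2 t=3s: ALLOW
  req#3 t=3s: ALLOW
  req#4 t=3s: DENY
  req#5 t=3s: DENY
  req#6 t=3s: DENY
  req#7 t=3s: DENY
  req#8 t=3s: DENY
  req#9 t=3s: DENY
  req#10 t=3s: DENY
  req#11 t=3s: DENY
  req#12 t=3s: DENY
  req#13 t=4s: ALLOW
  req#14 t=4s: DENY
  req#15 t=4s: DENY
  req#16 t=4s: DENY
  req#17 t=4s: DENY
  req#18 t=4s: DENY
  req#19 t=4s: DENY

Answer: AAADDDDDDDDDADDDDDD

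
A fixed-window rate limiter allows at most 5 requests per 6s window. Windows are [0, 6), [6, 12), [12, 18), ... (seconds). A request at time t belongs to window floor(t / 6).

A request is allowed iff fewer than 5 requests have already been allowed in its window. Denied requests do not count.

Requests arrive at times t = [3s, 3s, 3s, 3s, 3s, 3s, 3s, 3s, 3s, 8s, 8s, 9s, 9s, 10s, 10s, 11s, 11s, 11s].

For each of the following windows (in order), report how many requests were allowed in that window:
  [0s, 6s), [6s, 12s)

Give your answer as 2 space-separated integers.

Answer: 5 5

Derivation:
Processing requests:
  req#1 t=3s (window 0): ALLOW
  req#2 t=3s (window 0): ALLOW
  req#3 t=3s (window 0): ALLOW
  req#4 t=3s (window 0): ALLOW
  req#5 t=3s (window 0): ALLOW
  req#6 t=3s (window 0): DENY
  req#7 t=3s (window 0): DENY
  req#8 t=3s (window 0): DENY
  req#9 t=3s (window 0): DENY
  req#10 t=8s (window 1): ALLOW
  req#11 t=8s (window 1): ALLOW
  req#12 t=9s (window 1): ALLOW
  req#13 t=9s (window 1): ALLOW
  req#14 t=10s (window 1): ALLOW
  req#15 t=10s (window 1): DENY
  req#16 t=11s (window 1): DENY
  req#17 t=11s (window 1): DENY
  req#18 t=11s (window 1): DENY

Allowed counts by window: 5 5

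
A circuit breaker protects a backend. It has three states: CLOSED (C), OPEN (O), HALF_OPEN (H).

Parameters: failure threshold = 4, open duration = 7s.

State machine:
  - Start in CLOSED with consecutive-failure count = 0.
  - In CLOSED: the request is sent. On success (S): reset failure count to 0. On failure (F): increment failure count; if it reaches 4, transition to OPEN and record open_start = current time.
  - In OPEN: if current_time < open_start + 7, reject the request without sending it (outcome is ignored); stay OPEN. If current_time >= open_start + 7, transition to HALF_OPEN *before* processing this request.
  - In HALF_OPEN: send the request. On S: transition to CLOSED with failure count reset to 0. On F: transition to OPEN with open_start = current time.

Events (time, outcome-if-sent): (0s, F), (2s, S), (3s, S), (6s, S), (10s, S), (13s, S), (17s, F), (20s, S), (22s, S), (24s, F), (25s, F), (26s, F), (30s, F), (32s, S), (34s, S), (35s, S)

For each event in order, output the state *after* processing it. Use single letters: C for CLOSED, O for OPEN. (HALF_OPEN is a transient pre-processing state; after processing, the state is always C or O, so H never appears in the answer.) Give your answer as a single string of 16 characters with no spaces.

State after each event:
  event#1 t=0s outcome=F: state=CLOSED
  event#2 t=2s outcome=S: state=CLOSED
  event#3 t=3s outcome=S: state=CLOSED
  event#4 t=6s outcome=S: state=CLOSED
  event#5 t=10s outcome=S: state=CLOSED
  event#6 t=13s outcome=S: state=CLOSED
  event#7 t=17s outcome=F: state=CLOSED
  event#8 t=20s outcome=S: state=CLOSED
  event#9 t=22s outcome=S: state=CLOSED
  event#10 t=24s outcome=F: state=CLOSED
  event#11 t=25s outcome=F: state=CLOSED
  event#12 t=26s outcome=F: state=CLOSED
  event#13 t=30s outcome=F: state=OPEN
  event#14 t=32s outcome=S: state=OPEN
  event#15 t=34s outcome=S: state=OPEN
  event#16 t=35s outcome=S: state=OPEN

Answer: CCCCCCCCCCCCOOOO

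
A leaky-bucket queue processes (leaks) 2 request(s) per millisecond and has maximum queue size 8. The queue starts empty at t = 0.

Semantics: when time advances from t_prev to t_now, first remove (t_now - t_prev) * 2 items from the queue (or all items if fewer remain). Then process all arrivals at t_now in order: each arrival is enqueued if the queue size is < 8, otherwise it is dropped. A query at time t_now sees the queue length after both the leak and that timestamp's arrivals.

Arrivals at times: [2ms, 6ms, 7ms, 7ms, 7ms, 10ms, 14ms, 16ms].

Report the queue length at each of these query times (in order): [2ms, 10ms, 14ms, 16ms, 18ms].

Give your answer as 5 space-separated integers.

Queue lengths at query times:
  query t=2ms: backlog = 1
  query t=10ms: backlog = 1
  query t=14ms: backlog = 1
  query t=16ms: backlog = 1
  query t=18ms: backlog = 0

Answer: 1 1 1 1 0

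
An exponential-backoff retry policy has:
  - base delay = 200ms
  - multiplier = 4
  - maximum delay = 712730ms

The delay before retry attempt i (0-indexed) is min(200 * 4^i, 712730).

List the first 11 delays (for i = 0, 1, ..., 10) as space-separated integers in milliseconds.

Computing each delay:
  i=0: min(200*4^0, 712730) = 200
  i=1: min(200*4^1, 712730) = 800
  i=2: min(200*4^2, 712730) = 3200
  i=3: min(200*4^3, 712730) = 12800
  i=4: min(200*4^4, 712730) = 51200
  i=5: min(200*4^5, 712730) = 204800
  i=6: min(200*4^6, 712730) = 712730
  i=7: min(200*4^7, 712730) = 712730
  i=8: min(200*4^8, 712730) = 712730
  i=9: min(200*4^9, 712730) = 712730
  i=10: min(200*4^10, 712730) = 712730

Answer: 200 800 3200 12800 51200 204800 712730 712730 712730 712730 712730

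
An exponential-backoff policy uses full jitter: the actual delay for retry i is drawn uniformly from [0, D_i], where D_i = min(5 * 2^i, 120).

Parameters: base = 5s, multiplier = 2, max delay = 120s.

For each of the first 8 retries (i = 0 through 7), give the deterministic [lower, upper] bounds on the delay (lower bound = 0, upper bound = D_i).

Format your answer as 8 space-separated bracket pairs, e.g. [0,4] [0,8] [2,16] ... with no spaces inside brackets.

Answer: [0,5] [0,10] [0,20] [0,40] [0,80] [0,120] [0,120] [0,120]

Derivation:
Computing bounds per retry:
  i=0: D_i=min(5*2^0,120)=5, bounds=[0,5]
  i=1: D_i=min(5*2^1,120)=10, bounds=[0,10]
  i=2: D_i=min(5*2^2,120)=20, bounds=[0,20]
  i=3: D_i=min(5*2^3,120)=40, bounds=[0,40]
  i=4: D_i=min(5*2^4,120)=80, bounds=[0,80]
  i=5: D_i=min(5*2^5,120)=120, bounds=[0,120]
  i=6: D_i=min(5*2^6,120)=120, bounds=[0,120]
  i=7: D_i=min(5*2^7,120)=120, bounds=[0,120]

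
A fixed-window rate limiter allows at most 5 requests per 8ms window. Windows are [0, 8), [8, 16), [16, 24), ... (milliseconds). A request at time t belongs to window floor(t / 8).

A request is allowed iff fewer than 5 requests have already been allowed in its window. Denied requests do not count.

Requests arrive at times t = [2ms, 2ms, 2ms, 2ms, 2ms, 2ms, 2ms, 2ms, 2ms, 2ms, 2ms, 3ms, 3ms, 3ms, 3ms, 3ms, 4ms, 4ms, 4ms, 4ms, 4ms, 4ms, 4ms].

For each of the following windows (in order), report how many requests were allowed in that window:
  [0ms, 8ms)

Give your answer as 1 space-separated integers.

Processing requests:
  req#1 t=2ms (window 0): ALLOW
  req#2 t=2ms (window 0): ALLOW
  req#3 t=2ms (window 0): ALLOW
  req#4 t=2ms (window 0): ALLOW
  req#5 t=2ms (window 0): ALLOW
  req#6 t=2ms (window 0): DENY
  req#7 t=2ms (window 0): DENY
  req#8 t=2ms (window 0): DENY
  req#9 t=2ms (window 0): DENY
  req#10 t=2ms (window 0): DENY
  req#11 t=2ms (window 0): DENY
  req#12 t=3ms (window 0): DENY
  req#13 t=3ms (window 0): DENY
  req#14 t=3ms (window 0): DENY
  req#15 t=3ms (window 0): DENY
  req#16 t=3ms (window 0): DENY
  req#17 t=4ms (window 0): DENY
  req#18 t=4ms (window 0): DENY
  req#19 t=4ms (window 0): DENY
  req#20 t=4ms (window 0): DENY
  req#21 t=4ms (window 0): DENY
  req#22 t=4ms (window 0): DENY
  req#23 t=4ms (window 0): DENY

Allowed counts by window: 5

Answer: 5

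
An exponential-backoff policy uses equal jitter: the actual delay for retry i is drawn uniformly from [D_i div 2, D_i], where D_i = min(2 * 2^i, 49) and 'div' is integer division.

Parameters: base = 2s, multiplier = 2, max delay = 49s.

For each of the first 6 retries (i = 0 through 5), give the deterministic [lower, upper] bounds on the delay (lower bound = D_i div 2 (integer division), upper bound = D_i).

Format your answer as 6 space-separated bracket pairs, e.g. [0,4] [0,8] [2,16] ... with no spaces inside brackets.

Answer: [1,2] [2,4] [4,8] [8,16] [16,32] [24,49]

Derivation:
Computing bounds per retry:
  i=0: D_i=min(2*2^0,49)=2, bounds=[1,2]
  i=1: D_i=min(2*2^1,49)=4, bounds=[2,4]
  i=2: D_i=min(2*2^2,49)=8, bounds=[4,8]
  i=3: D_i=min(2*2^3,49)=16, bounds=[8,16]
  i=4: D_i=min(2*2^4,49)=32, bounds=[16,32]
  i=5: D_i=min(2*2^5,49)=49, bounds=[24,49]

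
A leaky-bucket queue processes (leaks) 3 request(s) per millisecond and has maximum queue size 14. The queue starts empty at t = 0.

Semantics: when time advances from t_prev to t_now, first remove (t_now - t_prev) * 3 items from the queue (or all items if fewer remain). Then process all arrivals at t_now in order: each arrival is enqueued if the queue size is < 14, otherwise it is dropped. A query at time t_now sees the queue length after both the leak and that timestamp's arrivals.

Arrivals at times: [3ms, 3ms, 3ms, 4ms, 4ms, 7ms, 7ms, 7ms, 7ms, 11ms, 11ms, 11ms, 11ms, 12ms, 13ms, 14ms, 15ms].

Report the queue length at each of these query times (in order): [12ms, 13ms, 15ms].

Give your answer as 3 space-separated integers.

Queue lengths at query times:
  query t=12ms: backlog = 2
  query t=13ms: backlog = 1
  query t=15ms: backlog = 1

Answer: 2 1 1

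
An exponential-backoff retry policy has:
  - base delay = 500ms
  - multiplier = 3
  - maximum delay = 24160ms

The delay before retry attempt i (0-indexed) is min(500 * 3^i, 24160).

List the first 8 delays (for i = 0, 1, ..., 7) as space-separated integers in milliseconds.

Computing each delay:
  i=0: min(500*3^0, 24160) = 500
  i=1: min(500*3^1, 24160) = 1500
  i=2: min(500*3^2, 24160) = 4500
  i=3: min(500*3^3, 24160) = 13500
  i=4: min(500*3^4, 24160) = 24160
  i=5: min(500*3^5, 24160) = 24160
  i=6: min(500*3^6, 24160) = 24160
  i=7: min(500*3^7, 24160) = 24160

Answer: 500 1500 4500 13500 24160 24160 24160 24160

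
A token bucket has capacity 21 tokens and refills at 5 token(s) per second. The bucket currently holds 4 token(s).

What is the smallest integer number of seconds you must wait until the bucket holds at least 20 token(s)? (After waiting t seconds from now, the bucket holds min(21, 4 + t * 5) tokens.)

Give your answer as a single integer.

Answer: 4

Derivation:
Need 4 + t * 5 >= 20, so t >= 16/5.
Smallest integer t = ceil(16/5) = 4.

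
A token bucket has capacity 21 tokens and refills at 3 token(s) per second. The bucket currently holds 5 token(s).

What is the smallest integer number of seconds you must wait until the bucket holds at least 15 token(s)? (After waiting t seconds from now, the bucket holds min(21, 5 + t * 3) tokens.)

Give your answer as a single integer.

Answer: 4

Derivation:
Need 5 + t * 3 >= 15, so t >= 10/3.
Smallest integer t = ceil(10/3) = 4.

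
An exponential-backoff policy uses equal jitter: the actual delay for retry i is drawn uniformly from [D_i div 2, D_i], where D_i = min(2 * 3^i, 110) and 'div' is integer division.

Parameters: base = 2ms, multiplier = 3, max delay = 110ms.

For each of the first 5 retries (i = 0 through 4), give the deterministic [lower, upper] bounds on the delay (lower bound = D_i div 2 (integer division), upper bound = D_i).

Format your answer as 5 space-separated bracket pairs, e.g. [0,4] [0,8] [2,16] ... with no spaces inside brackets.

Computing bounds per retry:
  i=0: D_i=min(2*3^0,110)=2, bounds=[1,2]
  i=1: D_i=min(2*3^1,110)=6, bounds=[3,6]
  i=2: D_i=min(2*3^2,110)=18, bounds=[9,18]
  i=3: D_i=min(2*3^3,110)=54, bounds=[27,54]
  i=4: D_i=min(2*3^4,110)=110, bounds=[55,110]

Answer: [1,2] [3,6] [9,18] [27,54] [55,110]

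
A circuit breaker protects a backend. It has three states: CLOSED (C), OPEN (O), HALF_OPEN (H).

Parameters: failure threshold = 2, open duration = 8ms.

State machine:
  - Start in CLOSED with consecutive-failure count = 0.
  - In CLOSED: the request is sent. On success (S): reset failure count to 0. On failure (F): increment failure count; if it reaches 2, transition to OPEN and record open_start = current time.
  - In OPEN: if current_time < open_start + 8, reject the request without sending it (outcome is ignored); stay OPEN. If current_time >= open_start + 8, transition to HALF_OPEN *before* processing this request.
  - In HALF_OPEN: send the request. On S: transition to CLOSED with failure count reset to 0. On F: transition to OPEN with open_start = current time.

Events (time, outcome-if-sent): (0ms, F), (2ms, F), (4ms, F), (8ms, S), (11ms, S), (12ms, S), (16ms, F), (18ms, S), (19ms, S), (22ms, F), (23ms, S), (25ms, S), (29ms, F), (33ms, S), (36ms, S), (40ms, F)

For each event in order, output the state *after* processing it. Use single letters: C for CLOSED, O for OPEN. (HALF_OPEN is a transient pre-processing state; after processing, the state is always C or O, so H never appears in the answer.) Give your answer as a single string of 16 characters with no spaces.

Answer: COOOCCCCCCCCCCCC

Derivation:
State after each event:
  event#1 t=0ms outcome=F: state=CLOSED
  event#2 t=2ms outcome=F: state=OPEN
  event#3 t=4ms outcome=F: state=OPEN
  event#4 t=8ms outcome=S: state=OPEN
  event#5 t=11ms outcome=S: state=CLOSED
  event#6 t=12ms outcome=S: state=CLOSED
  event#7 t=16ms outcome=F: state=CLOSED
  event#8 t=18ms outcome=S: state=CLOSED
  event#9 t=19ms outcome=S: state=CLOSED
  event#10 t=22ms outcome=F: state=CLOSED
  event#11 t=23ms outcome=S: state=CLOSED
  event#12 t=25ms outcome=S: state=CLOSED
  event#13 t=29ms outcome=F: state=CLOSED
  event#14 t=33ms outcome=S: state=CLOSED
  event#15 t=36ms outcome=S: state=CLOSED
  event#16 t=40ms outcome=F: state=CLOSED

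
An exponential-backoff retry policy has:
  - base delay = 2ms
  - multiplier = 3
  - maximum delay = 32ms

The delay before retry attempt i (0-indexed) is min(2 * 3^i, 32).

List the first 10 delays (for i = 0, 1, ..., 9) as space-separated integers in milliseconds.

Answer: 2 6 18 32 32 32 32 32 32 32

Derivation:
Computing each delay:
  i=0: min(2*3^0, 32) = 2
  i=1: min(2*3^1, 32) = 6
  i=2: min(2*3^2, 32) = 18
  i=3: min(2*3^3, 32) = 32
  i=4: min(2*3^4, 32) = 32
  i=5: min(2*3^5, 32) = 32
  i=6: min(2*3^6, 32) = 32
  i=7: min(2*3^7, 32) = 32
  i=8: min(2*3^8, 32) = 32
  i=9: min(2*3^9, 32) = 32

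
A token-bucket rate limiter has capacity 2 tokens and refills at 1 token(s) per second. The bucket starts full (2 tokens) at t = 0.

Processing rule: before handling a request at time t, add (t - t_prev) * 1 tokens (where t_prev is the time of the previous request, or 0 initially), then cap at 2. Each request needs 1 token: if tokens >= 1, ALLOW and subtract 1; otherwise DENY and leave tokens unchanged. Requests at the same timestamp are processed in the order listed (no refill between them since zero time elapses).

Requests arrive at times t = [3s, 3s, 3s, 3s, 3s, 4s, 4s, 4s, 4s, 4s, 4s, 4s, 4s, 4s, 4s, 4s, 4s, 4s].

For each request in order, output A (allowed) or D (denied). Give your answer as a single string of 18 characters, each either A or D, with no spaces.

Answer: AADDDADDDDDDDDDDDD

Derivation:
Simulating step by step:
  req#1 t=3s: ALLOW
  req#2 t=3s: ALLOW
  req#3 t=3s: DENY
  req#4 t=3s: DENY
  req#5 t=3s: DENY
  req#6 t=4s: ALLOW
  req#7 t=4s: DENY
  req#8 t=4s: DENY
  req#9 t=4s: DENY
  req#10 t=4s: DENY
  req#11 t=4s: DENY
  req#12 t=4s: DENY
  req#13 t=4s: DENY
  req#14 t=4s: DENY
  req#15 t=4s: DENY
  req#16 t=4s: DENY
  req#17 t=4s: DENY
  req#18 t=4s: DENY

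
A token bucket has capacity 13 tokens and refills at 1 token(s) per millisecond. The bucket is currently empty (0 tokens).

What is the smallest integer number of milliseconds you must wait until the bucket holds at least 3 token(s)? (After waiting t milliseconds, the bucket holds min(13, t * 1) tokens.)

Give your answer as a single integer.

Need t * 1 >= 3, so t >= 3/1.
Smallest integer t = ceil(3/1) = 3.

Answer: 3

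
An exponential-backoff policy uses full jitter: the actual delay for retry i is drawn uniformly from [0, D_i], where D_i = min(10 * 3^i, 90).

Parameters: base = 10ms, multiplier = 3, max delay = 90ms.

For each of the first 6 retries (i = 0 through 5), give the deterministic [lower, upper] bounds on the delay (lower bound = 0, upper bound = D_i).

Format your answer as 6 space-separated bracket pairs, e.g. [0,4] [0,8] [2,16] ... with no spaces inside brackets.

Answer: [0,10] [0,30] [0,90] [0,90] [0,90] [0,90]

Derivation:
Computing bounds per retry:
  i=0: D_i=min(10*3^0,90)=10, bounds=[0,10]
  i=1: D_i=min(10*3^1,90)=30, bounds=[0,30]
  i=2: D_i=min(10*3^2,90)=90, bounds=[0,90]
  i=3: D_i=min(10*3^3,90)=90, bounds=[0,90]
  i=4: D_i=min(10*3^4,90)=90, bounds=[0,90]
  i=5: D_i=min(10*3^5,90)=90, bounds=[0,90]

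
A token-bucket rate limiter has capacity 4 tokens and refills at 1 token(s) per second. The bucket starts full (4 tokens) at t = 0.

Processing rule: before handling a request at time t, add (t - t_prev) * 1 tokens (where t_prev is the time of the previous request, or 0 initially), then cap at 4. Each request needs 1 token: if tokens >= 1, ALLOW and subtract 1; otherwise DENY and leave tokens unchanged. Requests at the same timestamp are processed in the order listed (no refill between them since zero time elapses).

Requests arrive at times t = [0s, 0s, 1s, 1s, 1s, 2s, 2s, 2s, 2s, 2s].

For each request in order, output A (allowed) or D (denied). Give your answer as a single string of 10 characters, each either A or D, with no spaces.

Simulating step by step:
  req#1 t=0s: ALLOW
  req#2 t=0s: ALLOW
  req#3 t=1s: ALLOW
  req#4 t=1s: ALLOW
  req#5 t=1s: ALLOW
  req#6 t=2s: ALLOW
  req#7 t=2s: DENY
  req#8 t=2s: DENY
  req#9 t=2s: DENY
  req#10 t=2s: DENY

Answer: AAAAAADDDD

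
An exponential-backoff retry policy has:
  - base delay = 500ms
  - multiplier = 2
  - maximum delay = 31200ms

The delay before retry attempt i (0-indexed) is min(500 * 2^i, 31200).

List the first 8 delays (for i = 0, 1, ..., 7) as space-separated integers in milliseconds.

Computing each delay:
  i=0: min(500*2^0, 31200) = 500
  i=1: min(500*2^1, 31200) = 1000
  i=2: min(500*2^2, 31200) = 2000
  i=3: min(500*2^3, 31200) = 4000
  i=4: min(500*2^4, 31200) = 8000
  i=5: min(500*2^5, 31200) = 16000
  i=6: min(500*2^6, 31200) = 31200
  i=7: min(500*2^7, 31200) = 31200

Answer: 500 1000 2000 4000 8000 16000 31200 31200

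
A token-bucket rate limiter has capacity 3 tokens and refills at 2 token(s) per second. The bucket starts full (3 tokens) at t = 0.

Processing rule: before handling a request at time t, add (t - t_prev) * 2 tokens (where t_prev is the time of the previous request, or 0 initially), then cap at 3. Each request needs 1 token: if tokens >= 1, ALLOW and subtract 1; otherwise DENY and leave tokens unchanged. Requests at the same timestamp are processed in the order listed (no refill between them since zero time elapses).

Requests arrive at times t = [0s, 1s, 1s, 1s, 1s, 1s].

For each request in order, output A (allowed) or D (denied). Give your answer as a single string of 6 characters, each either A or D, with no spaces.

Simulating step by step:
  req#1 t=0s: ALLOW
  req#2 t=1s: ALLOW
  req#3 t=1s: ALLOW
  req#4 t=1s: ALLOW
  req#5 t=1s: DENY
  req#6 t=1s: DENY

Answer: AAAADD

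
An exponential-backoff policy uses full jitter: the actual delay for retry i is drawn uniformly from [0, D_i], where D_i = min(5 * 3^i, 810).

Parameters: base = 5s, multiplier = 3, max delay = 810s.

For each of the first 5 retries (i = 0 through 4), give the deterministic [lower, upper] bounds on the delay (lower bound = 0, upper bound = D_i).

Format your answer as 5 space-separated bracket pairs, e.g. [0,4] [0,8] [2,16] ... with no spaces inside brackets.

Answer: [0,5] [0,15] [0,45] [0,135] [0,405]

Derivation:
Computing bounds per retry:
  i=0: D_i=min(5*3^0,810)=5, bounds=[0,5]
  i=1: D_i=min(5*3^1,810)=15, bounds=[0,15]
  i=2: D_i=min(5*3^2,810)=45, bounds=[0,45]
  i=3: D_i=min(5*3^3,810)=135, bounds=[0,135]
  i=4: D_i=min(5*3^4,810)=405, bounds=[0,405]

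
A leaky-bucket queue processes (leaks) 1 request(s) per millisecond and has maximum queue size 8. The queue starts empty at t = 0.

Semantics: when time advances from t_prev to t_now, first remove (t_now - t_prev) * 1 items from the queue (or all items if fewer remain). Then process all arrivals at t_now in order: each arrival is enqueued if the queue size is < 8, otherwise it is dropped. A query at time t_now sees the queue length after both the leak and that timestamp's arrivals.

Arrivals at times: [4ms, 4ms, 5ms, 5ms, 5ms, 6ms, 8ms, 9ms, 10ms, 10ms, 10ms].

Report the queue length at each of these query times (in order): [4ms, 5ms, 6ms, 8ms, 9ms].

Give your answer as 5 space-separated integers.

Answer: 2 4 4 3 3

Derivation:
Queue lengths at query times:
  query t=4ms: backlog = 2
  query t=5ms: backlog = 4
  query t=6ms: backlog = 4
  query t=8ms: backlog = 3
  query t=9ms: backlog = 3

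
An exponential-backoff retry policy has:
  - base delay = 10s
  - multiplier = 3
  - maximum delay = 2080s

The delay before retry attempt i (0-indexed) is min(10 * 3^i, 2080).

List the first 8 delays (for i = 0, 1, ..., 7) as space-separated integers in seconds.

Computing each delay:
  i=0: min(10*3^0, 2080) = 10
  i=1: min(10*3^1, 2080) = 30
  i=2: min(10*3^2, 2080) = 90
  i=3: min(10*3^3, 2080) = 270
  i=4: min(10*3^4, 2080) = 810
  i=5: min(10*3^5, 2080) = 2080
  i=6: min(10*3^6, 2080) = 2080
  i=7: min(10*3^7, 2080) = 2080

Answer: 10 30 90 270 810 2080 2080 2080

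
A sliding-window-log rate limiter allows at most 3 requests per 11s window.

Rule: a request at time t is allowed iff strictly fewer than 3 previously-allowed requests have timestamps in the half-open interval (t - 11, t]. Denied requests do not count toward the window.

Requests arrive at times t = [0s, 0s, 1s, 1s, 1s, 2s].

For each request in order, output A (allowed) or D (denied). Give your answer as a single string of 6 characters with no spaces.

Answer: AAADDD

Derivation:
Tracking allowed requests in the window:
  req#1 t=0s: ALLOW
  req#2 t=0s: ALLOW
  req#3 t=1s: ALLOW
  req#4 t=1s: DENY
  req#5 t=1s: DENY
  req#6 t=2s: DENY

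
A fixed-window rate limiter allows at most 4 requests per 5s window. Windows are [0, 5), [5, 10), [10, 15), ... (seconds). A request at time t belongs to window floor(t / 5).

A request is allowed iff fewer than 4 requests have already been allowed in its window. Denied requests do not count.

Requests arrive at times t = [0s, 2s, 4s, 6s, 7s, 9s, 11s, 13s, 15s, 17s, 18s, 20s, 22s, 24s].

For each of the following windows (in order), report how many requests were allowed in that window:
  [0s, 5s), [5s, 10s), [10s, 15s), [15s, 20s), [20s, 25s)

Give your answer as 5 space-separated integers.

Answer: 3 3 2 3 3

Derivation:
Processing requests:
  req#1 t=0s (window 0): ALLOW
  req#2 t=2s (window 0): ALLOW
  req#3 t=4s (window 0): ALLOW
  req#4 t=6s (window 1): ALLOW
  req#5 t=7s (window 1): ALLOW
  req#6 t=9s (window 1): ALLOW
  req#7 t=11s (window 2): ALLOW
  req#8 t=13s (window 2): ALLOW
  req#9 t=15s (window 3): ALLOW
  req#10 t=17s (window 3): ALLOW
  req#11 t=18s (window 3): ALLOW
  req#12 t=20s (window 4): ALLOW
  req#13 t=22s (window 4): ALLOW
  req#14 t=24s (window 4): ALLOW

Allowed counts by window: 3 3 2 3 3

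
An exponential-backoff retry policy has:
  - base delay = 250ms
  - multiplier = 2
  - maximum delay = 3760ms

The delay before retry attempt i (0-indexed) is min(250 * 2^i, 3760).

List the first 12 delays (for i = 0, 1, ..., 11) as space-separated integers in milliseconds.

Computing each delay:
  i=0: min(250*2^0, 3760) = 250
  i=1: min(250*2^1, 3760) = 500
  i=2: min(250*2^2, 3760) = 1000
  i=3: min(250*2^3, 3760) = 2000
  i=4: min(250*2^4, 3760) = 3760
  i=5: min(250*2^5, 3760) = 3760
  i=6: min(250*2^6, 3760) = 3760
  i=7: min(250*2^7, 3760) = 3760
  i=8: min(250*2^8, 3760) = 3760
  i=9: min(250*2^9, 3760) = 3760
  i=10: min(250*2^10, 3760) = 3760
  i=11: min(250*2^11, 3760) = 3760

Answer: 250 500 1000 2000 3760 3760 3760 3760 3760 3760 3760 3760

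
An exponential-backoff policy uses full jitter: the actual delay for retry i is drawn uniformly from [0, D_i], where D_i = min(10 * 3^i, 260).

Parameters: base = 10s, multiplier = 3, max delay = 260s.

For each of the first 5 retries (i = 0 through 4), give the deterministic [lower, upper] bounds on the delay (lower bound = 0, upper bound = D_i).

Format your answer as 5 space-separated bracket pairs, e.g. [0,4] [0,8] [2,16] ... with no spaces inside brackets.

Computing bounds per retry:
  i=0: D_i=min(10*3^0,260)=10, bounds=[0,10]
  i=1: D_i=min(10*3^1,260)=30, bounds=[0,30]
  i=2: D_i=min(10*3^2,260)=90, bounds=[0,90]
  i=3: D_i=min(10*3^3,260)=260, bounds=[0,260]
  i=4: D_i=min(10*3^4,260)=260, bounds=[0,260]

Answer: [0,10] [0,30] [0,90] [0,260] [0,260]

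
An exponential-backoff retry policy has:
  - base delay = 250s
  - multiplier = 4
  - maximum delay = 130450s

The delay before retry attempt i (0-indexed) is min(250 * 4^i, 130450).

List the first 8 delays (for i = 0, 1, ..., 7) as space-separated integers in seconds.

Answer: 250 1000 4000 16000 64000 130450 130450 130450

Derivation:
Computing each delay:
  i=0: min(250*4^0, 130450) = 250
  i=1: min(250*4^1, 130450) = 1000
  i=2: min(250*4^2, 130450) = 4000
  i=3: min(250*4^3, 130450) = 16000
  i=4: min(250*4^4, 130450) = 64000
  i=5: min(250*4^5, 130450) = 130450
  i=6: min(250*4^6, 130450) = 130450
  i=7: min(250*4^7, 130450) = 130450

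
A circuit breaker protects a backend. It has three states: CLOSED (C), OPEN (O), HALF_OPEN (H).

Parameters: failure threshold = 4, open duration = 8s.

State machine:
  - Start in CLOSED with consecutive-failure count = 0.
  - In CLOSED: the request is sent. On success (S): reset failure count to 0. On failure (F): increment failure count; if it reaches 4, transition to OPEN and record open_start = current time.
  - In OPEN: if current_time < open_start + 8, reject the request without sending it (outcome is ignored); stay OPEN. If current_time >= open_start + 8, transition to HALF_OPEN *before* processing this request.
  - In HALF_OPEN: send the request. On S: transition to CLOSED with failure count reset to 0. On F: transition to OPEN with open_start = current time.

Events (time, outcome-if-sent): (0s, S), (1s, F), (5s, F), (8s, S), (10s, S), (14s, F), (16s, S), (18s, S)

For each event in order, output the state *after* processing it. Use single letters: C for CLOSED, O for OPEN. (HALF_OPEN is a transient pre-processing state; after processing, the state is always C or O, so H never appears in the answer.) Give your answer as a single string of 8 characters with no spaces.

Answer: CCCCCCCC

Derivation:
State after each event:
  event#1 t=0s outcome=S: state=CLOSED
  event#2 t=1s outcome=F: state=CLOSED
  event#3 t=5s outcome=F: state=CLOSED
  event#4 t=8s outcome=S: state=CLOSED
  event#5 t=10s outcome=S: state=CLOSED
  event#6 t=14s outcome=F: state=CLOSED
  event#7 t=16s outcome=S: state=CLOSED
  event#8 t=18s outcome=S: state=CLOSED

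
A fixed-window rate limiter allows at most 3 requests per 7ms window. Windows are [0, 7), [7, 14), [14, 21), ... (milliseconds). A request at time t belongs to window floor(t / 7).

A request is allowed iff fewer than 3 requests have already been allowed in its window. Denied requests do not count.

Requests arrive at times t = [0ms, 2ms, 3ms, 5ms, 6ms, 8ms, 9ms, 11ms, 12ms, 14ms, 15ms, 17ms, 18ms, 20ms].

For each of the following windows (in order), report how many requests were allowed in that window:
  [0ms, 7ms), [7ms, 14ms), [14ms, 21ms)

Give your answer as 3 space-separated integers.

Answer: 3 3 3

Derivation:
Processing requests:
  req#1 t=0ms (window 0): ALLOW
  req#2 t=2ms (window 0): ALLOW
  req#3 t=3ms (window 0): ALLOW
  req#4 t=5ms (window 0): DENY
  req#5 t=6ms (window 0): DENY
  req#6 t=8ms (window 1): ALLOW
  req#7 t=9ms (window 1): ALLOW
  req#8 t=11ms (window 1): ALLOW
  req#9 t=12ms (window 1): DENY
  req#10 t=14ms (window 2): ALLOW
  req#11 t=15ms (window 2): ALLOW
  req#12 t=17ms (window 2): ALLOW
  req#13 t=18ms (window 2): DENY
  req#14 t=20ms (window 2): DENY

Allowed counts by window: 3 3 3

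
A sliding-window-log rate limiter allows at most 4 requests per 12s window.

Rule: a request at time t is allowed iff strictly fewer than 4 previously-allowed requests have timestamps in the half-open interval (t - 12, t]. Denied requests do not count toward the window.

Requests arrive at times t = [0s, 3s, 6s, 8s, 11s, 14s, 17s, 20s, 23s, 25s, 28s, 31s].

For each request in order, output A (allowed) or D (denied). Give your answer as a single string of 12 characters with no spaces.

Tracking allowed requests in the window:
  req#1 t=0s: ALLOW
  req#2 t=3s: ALLOW
  req#3 t=6s: ALLOW
  req#4 t=8s: ALLOW
  req#5 t=11s: DENY
  req#6 t=14s: ALLOW
  req#7 t=17s: ALLOW
  req#8 t=20s: ALLOW
  req#9 t=23s: ALLOW
  req#10 t=25s: DENY
  req#11 t=28s: ALLOW
  req#12 t=31s: ALLOW

Answer: AAAADAAAADAA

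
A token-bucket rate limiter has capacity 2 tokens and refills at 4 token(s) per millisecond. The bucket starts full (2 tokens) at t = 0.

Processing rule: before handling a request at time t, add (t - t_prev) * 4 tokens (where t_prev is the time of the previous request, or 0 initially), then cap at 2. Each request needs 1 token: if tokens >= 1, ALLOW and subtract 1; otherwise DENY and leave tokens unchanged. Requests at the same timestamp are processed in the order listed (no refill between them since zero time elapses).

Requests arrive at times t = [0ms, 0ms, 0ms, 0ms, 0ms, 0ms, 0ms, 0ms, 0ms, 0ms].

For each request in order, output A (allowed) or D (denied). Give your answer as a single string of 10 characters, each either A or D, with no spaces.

Simulating step by step:
  req#1 t=0ms: ALLOW
  req#2 t=0ms: ALLOW
  req#3 t=0ms: DENY
  req#4 t=0ms: DENY
  req#5 t=0ms: DENY
  req#6 t=0ms: DENY
  req#7 t=0ms: DENY
  req#8 t=0ms: DENY
  req#9 t=0ms: DENY
  req#10 t=0ms: DENY

Answer: AADDDDDDDD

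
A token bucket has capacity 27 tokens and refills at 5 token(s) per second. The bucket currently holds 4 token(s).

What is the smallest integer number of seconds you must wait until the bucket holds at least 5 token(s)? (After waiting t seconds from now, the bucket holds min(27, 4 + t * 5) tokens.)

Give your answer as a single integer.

Need 4 + t * 5 >= 5, so t >= 1/5.
Smallest integer t = ceil(1/5) = 1.

Answer: 1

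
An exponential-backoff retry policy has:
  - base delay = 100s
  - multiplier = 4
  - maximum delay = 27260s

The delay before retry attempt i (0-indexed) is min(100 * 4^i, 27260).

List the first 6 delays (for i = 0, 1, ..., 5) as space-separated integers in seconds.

Answer: 100 400 1600 6400 25600 27260

Derivation:
Computing each delay:
  i=0: min(100*4^0, 27260) = 100
  i=1: min(100*4^1, 27260) = 400
  i=2: min(100*4^2, 27260) = 1600
  i=3: min(100*4^3, 27260) = 6400
  i=4: min(100*4^4, 27260) = 25600
  i=5: min(100*4^5, 27260) = 27260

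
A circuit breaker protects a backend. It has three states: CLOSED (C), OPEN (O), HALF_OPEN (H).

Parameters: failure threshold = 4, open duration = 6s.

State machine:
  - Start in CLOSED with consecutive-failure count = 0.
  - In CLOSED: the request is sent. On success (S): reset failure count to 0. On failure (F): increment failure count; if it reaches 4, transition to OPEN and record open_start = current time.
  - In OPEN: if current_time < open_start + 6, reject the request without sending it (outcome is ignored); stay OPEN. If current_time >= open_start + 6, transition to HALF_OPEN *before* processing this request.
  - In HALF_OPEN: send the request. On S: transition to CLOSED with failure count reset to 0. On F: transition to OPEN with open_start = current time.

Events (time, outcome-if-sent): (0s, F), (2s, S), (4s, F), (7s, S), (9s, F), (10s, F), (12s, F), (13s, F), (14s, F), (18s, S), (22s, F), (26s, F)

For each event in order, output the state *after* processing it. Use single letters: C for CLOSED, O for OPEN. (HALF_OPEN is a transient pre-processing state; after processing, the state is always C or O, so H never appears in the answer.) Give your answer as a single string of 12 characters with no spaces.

State after each event:
  event#1 t=0s outcome=F: state=CLOSED
  event#2 t=2s outcome=S: state=CLOSED
  event#3 t=4s outcome=F: state=CLOSED
  event#4 t=7s outcome=S: state=CLOSED
  event#5 t=9s outcome=F: state=CLOSED
  event#6 t=10s outcome=F: state=CLOSED
  event#7 t=12s outcome=F: state=CLOSED
  event#8 t=13s outcome=F: state=OPEN
  event#9 t=14s outcome=F: state=OPEN
  event#10 t=18s outcome=S: state=OPEN
  event#11 t=22s outcome=F: state=OPEN
  event#12 t=26s outcome=F: state=OPEN

Answer: CCCCCCCOOOOO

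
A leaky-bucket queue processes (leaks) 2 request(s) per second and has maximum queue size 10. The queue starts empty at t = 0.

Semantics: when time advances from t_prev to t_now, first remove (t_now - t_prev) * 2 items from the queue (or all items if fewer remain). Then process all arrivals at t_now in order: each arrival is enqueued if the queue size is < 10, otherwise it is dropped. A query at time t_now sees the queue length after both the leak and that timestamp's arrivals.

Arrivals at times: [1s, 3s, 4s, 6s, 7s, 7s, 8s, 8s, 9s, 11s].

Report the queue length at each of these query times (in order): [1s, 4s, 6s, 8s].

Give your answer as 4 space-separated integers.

Queue lengths at query times:
  query t=1s: backlog = 1
  query t=4s: backlog = 1
  query t=6s: backlog = 1
  query t=8s: backlog = 2

Answer: 1 1 1 2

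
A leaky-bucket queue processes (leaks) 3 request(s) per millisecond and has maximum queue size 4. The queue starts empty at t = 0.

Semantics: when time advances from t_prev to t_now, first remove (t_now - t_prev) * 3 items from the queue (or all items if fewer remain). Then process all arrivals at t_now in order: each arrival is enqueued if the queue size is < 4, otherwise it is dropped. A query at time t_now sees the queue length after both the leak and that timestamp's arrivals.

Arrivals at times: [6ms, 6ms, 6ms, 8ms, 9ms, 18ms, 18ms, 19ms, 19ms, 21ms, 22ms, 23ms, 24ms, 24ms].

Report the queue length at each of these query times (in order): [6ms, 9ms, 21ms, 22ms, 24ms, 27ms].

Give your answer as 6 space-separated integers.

Answer: 3 1 1 1 2 0

Derivation:
Queue lengths at query times:
  query t=6ms: backlog = 3
  query t=9ms: backlog = 1
  query t=21ms: backlog = 1
  query t=22ms: backlog = 1
  query t=24ms: backlog = 2
  query t=27ms: backlog = 0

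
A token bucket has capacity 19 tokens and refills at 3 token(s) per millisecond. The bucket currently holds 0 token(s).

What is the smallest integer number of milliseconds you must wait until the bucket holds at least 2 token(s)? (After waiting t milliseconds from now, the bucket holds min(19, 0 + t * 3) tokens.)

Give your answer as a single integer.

Answer: 1

Derivation:
Need 0 + t * 3 >= 2, so t >= 2/3.
Smallest integer t = ceil(2/3) = 1.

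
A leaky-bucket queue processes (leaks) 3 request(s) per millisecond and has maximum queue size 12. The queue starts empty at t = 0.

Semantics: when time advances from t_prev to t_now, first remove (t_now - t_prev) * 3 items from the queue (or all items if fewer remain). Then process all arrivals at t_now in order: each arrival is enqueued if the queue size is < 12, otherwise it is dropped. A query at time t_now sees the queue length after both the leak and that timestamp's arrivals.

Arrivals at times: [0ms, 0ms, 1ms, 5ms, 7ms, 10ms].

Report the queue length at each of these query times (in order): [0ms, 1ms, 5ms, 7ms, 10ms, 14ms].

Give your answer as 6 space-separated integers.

Answer: 2 1 1 1 1 0

Derivation:
Queue lengths at query times:
  query t=0ms: backlog = 2
  query t=1ms: backlog = 1
  query t=5ms: backlog = 1
  query t=7ms: backlog = 1
  query t=10ms: backlog = 1
  query t=14ms: backlog = 0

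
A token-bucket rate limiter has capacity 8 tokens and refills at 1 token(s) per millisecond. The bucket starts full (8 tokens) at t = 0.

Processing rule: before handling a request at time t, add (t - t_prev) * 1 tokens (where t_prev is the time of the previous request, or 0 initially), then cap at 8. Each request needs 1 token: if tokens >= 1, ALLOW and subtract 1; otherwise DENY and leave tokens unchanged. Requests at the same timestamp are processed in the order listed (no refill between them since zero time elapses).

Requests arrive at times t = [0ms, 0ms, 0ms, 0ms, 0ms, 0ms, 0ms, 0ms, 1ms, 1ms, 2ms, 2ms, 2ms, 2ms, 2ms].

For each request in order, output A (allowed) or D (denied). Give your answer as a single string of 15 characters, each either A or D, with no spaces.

Simulating step by step:
  req#1 t=0ms: ALLOW
  req#2 t=0ms: ALLOW
  req#3 t=0ms: ALLOW
  req#4 t=0ms: ALLOW
  req#5 t=0ms: ALLOW
  req#6 t=0ms: ALLOW
  req#7 t=0ms: ALLOW
  req#8 t=0ms: ALLOW
  req#9 t=1ms: ALLOW
  req#10 t=1ms: DENY
  req#11 t=2ms: ALLOW
  req#12 t=2ms: DENY
  req#13 t=2ms: DENY
  req#14 t=2ms: DENY
  req#15 t=2ms: DENY

Answer: AAAAAAAAADADDDD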